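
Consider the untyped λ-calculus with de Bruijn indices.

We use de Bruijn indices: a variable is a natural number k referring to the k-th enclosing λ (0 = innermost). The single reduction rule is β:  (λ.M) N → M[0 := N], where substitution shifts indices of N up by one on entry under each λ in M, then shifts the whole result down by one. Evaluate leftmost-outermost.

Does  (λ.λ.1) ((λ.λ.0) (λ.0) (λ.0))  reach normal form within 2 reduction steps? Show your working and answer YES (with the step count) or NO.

  start: (λ.λ.1) ((λ.λ.0) (λ.0) (λ.0))
  →1  λ.(λ.λ.0) (λ.0) (λ.0)
  →2  λ.(λ.0) (λ.0)

Answer: NO — after 2 steps the term is λ.(λ.0) (λ.0), not yet normal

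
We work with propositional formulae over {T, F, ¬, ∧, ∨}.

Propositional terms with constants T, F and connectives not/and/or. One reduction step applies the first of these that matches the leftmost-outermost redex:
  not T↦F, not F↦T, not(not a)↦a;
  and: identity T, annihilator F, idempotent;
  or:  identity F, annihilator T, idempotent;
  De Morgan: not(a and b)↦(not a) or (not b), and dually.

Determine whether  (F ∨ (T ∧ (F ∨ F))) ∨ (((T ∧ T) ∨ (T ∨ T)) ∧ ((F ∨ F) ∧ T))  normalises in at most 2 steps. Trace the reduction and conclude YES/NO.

  start: (F ∨ (T ∧ (F ∨ F))) ∨ (((T ∧ T) ∨ (T ∨ T)) ∧ ((F ∨ F) ∧ T))
  [1] (T ∧ (F ∨ F)) ∨ (((T ∧ T) ∨ (T ∨ T)) ∧ ((F ∨ F) ∧ T))
  [2] (F ∨ F) ∨ (((T ∧ T) ∨ (T ∨ T)) ∧ ((F ∨ F) ∧ T))

Answer: NO — after 2 steps the term is (F ∨ F) ∨ (((T ∧ T) ∨ (T ∨ T)) ∧ ((F ∨ F) ∧ T)), not yet normal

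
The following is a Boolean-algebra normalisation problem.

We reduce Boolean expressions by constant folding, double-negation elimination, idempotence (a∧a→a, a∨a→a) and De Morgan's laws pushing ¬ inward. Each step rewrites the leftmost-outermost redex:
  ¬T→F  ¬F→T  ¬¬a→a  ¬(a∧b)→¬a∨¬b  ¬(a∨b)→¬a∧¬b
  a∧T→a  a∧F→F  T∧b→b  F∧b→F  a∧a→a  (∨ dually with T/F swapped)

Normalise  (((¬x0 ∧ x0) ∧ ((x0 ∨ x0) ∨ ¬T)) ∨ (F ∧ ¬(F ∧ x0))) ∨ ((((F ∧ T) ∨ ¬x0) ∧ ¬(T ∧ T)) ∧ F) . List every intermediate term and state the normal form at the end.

Answer: normal form = (¬x0 ∧ x0) ∧ x0  (in 7 steps)

Derivation:
  start: (((¬x0 ∧ x0) ∧ ((x0 ∨ x0) ∨ ¬T)) ∨ (F ∧ ¬(F ∧ x0))) ∨ ((((F ∧ T) ∨ ¬x0) ∧ ¬(T ∧ T)) ∧ F)
  step 1: (((¬x0 ∧ x0) ∧ (x0 ∨ ¬T)) ∨ (F ∧ ¬(F ∧ x0))) ∨ ((((F ∧ T) ∨ ¬x0) ∧ ¬(T ∧ T)) ∧ F)
  step 2: (((¬x0 ∧ x0) ∧ (x0 ∨ F)) ∨ (F ∧ ¬(F ∧ x0))) ∨ ((((F ∧ T) ∨ ¬x0) ∧ ¬(T ∧ T)) ∧ F)
  step 3: (((¬x0 ∧ x0) ∧ x0) ∨ (F ∧ ¬(F ∧ x0))) ∨ ((((F ∧ T) ∨ ¬x0) ∧ ¬(T ∧ T)) ∧ F)
  step 4: (((¬x0 ∧ x0) ∧ x0) ∨ F) ∨ ((((F ∧ T) ∨ ¬x0) ∧ ¬(T ∧ T)) ∧ F)
  step 5: ((¬x0 ∧ x0) ∧ x0) ∨ ((((F ∧ T) ∨ ¬x0) ∧ ¬(T ∧ T)) ∧ F)
  step 6: ((¬x0 ∧ x0) ∧ x0) ∨ F
  step 7: (¬x0 ∧ x0) ∧ x0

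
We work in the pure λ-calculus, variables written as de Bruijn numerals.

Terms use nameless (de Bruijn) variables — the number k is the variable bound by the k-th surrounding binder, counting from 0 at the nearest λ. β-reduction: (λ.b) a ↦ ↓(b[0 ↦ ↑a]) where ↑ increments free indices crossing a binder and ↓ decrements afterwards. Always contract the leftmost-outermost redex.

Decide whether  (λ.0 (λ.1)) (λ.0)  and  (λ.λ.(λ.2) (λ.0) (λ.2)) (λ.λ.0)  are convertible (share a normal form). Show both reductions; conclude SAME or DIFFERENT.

Term A:
  start: (λ.0 (λ.1)) (λ.0)
  step 1: (λ.0) (λ.λ.0)
  step 2: λ.λ.0

Term B:
  start: (λ.λ.(λ.2) (λ.0) (λ.2)) (λ.λ.0)
  step 1: λ.(λ.λ.λ.0) (λ.0) (λ.λ.λ.0)
  step 2: λ.(λ.λ.0) (λ.λ.λ.0)
  step 3: λ.λ.0

Answer: SAME — A ⇓ λ.λ.0, B ⇓ λ.λ.0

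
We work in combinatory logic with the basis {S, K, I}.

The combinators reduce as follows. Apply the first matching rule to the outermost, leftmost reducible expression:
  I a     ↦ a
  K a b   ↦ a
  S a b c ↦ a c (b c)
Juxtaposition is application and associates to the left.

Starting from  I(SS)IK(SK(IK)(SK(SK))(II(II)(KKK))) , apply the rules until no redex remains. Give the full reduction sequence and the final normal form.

Answer: normal form = K  (in 13 steps)

Derivation:
  start: I(SS)IK(SK(IK)(SK(SK))(II(II)(KKK)))
  →1  SSIK(SK(IK)(SK(SK))(II(II)(KKK)))
  →2  SK(IK)(SK(IK)(SK(SK))(II(II)(KKK)))
  →3  K(SK(IK)(SK(SK))(II(II)(KKK)))(IK(SK(IK)(SK(SK))(II(II)(KKK))))
  →4  SK(IK)(SK(SK))(II(II)(KKK))
  →5  K(SK(SK))(IK(SK(SK)))(II(II)(KKK))
  →6  SK(SK)(II(II)(KKK))
  →7  K(II(II)(KKK))(SK(II(II)(KKK)))
  →8  II(II)(KKK)
  →9  I(II)(KKK)
  →10  II(KKK)
  →11  I(KKK)
  →12  KKK
  →13  K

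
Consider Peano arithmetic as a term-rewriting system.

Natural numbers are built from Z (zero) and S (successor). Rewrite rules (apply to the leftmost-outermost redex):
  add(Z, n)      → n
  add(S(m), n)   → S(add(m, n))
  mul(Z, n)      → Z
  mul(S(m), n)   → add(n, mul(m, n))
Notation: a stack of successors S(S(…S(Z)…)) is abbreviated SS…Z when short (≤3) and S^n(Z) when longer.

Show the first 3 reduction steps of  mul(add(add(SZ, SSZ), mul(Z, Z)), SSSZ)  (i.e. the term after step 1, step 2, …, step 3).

  start: mul(add(add(SZ, SSZ), mul(Z, Z)), SSSZ)
  [1] mul(add(S(add(Z, SSZ)), mul(Z, Z)), SSSZ)
  [2] mul(S(add(add(Z, SSZ), mul(Z, Z))), SSSZ)
  [3] add(SSSZ, mul(add(add(Z, SSZ), mul(Z, Z)), SSSZ))

Answer: after 3 steps: add(SSSZ, mul(add(add(Z, SSZ), mul(Z, Z)), SSSZ))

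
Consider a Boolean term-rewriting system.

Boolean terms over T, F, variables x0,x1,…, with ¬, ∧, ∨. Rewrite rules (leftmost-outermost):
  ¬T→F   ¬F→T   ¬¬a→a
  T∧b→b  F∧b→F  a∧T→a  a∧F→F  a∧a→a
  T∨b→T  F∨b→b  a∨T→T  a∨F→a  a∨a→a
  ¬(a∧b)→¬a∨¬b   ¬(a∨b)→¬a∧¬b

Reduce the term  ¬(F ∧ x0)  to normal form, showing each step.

  start: ¬(F ∧ x0)
  [1] ¬F ∨ ¬x0
  [2] T ∨ ¬x0
  [3] T

Answer: normal form = T  (in 3 steps)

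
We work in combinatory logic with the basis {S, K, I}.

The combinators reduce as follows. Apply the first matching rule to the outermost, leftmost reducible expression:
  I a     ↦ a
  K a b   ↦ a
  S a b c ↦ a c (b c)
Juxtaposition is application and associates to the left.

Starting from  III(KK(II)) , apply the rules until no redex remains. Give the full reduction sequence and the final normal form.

  start: III(KK(II))
  →1  II(KK(II))
  →2  I(KK(II))
  →3  KK(II)
  →4  K

Answer: normal form = K  (in 4 steps)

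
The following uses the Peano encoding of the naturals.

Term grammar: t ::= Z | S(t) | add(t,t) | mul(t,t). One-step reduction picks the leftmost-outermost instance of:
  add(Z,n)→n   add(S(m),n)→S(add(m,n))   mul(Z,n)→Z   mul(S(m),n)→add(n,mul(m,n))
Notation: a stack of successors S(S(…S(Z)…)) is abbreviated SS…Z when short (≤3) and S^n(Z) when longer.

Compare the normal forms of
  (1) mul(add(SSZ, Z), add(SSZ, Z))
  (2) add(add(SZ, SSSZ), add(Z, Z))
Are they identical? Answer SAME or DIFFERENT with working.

Answer: SAME — A ⇓ S^4(Z), B ⇓ S^4(Z)

Derivation:
Term A:
  start: mul(add(SSZ, Z), add(SSZ, Z))
  [1] mul(S(add(SZ, Z)), add(SSZ, Z))
  [2] add(add(SSZ, Z), mul(add(SZ, Z), add(SSZ, Z)))
  [3] add(S(add(SZ, Z)), mul(add(SZ, Z), add(SSZ, Z)))
  [4] S(add(add(SZ, Z), mul(add(SZ, Z), add(SSZ, Z))))
  [5] S(add(S(add(Z, Z)), mul(add(SZ, Z), add(SSZ, Z))))
  [6] S(S(add(add(Z, Z), mul(add(SZ, Z), add(SSZ, Z)))))
  [7] S(S(add(Z, mul(add(SZ, Z), add(SSZ, Z)))))
  [8] S(S(mul(add(SZ, Z), add(SSZ, Z))))
  [9] S(S(mul(S(add(Z, Z)), add(SSZ, Z))))
  [10] S(S(add(add(SSZ, Z), mul(add(Z, Z), add(SSZ, Z)))))
  [11] S(S(add(S(add(SZ, Z)), mul(add(Z, Z), add(SSZ, Z)))))
  [12] S(S(S(add(add(SZ, Z), mul(add(Z, Z), add(SSZ, Z))))))
  [13] S(S(S(add(S(add(Z, Z)), mul(add(Z, Z), add(SSZ, Z))))))
  [14] S(S(S(S(add(add(Z, Z), mul(add(Z, Z), add(SSZ, Z)))))))
  [15] S(S(S(S(add(Z, mul(add(Z, Z), add(SSZ, Z)))))))
  [16] S(S(S(S(mul(add(Z, Z), add(SSZ, Z))))))
  [17] S(S(S(S(mul(Z, add(SSZ, Z))))))
  [18] S^4(Z)

Term B:
  start: add(add(SZ, SSSZ), add(Z, Z))
  [1] add(S(add(Z, SSSZ)), add(Z, Z))
  [2] S(add(add(Z, SSSZ), add(Z, Z)))
  [3] S(add(SSSZ, add(Z, Z)))
  [4] S(S(add(SSZ, add(Z, Z))))
  [5] S(S(S(add(SZ, add(Z, Z)))))
  [6] S(S(S(S(add(Z, add(Z, Z))))))
  [7] S(S(S(S(add(Z, Z)))))
  [8] S^4(Z)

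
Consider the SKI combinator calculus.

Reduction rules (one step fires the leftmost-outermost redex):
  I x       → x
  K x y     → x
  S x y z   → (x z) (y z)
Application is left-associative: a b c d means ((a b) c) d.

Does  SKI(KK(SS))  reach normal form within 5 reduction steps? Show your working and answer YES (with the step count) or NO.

Answer: YES — reaches normal form K in 3 ≤ 5 steps

Derivation:
  start: SKI(KK(SS))
  →1  K(KK(SS))(I(KK(SS)))
  →2  KK(SS)
  →3  K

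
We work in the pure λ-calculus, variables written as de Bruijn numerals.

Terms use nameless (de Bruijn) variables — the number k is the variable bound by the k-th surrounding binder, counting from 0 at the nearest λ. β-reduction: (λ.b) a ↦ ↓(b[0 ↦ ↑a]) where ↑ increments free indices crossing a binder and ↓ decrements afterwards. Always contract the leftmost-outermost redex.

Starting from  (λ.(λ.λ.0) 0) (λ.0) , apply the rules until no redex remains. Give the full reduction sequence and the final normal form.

  start: (λ.(λ.λ.0) 0) (λ.0)
  step 1: (λ.λ.0) (λ.0)
  step 2: λ.0

Answer: normal form = λ.0  (in 2 steps)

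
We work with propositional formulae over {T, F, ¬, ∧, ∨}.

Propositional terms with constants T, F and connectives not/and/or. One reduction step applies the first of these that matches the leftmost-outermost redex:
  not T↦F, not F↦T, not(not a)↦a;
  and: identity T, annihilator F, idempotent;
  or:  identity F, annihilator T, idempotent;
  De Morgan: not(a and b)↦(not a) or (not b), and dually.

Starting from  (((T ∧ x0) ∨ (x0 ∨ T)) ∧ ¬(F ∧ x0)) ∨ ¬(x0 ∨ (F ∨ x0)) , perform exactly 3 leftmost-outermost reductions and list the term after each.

  start: (((T ∧ x0) ∨ (x0 ∨ T)) ∧ ¬(F ∧ x0)) ∨ ¬(x0 ∨ (F ∨ x0))
  [1] ((x0 ∨ (x0 ∨ T)) ∧ ¬(F ∧ x0)) ∨ ¬(x0 ∨ (F ∨ x0))
  [2] ((x0 ∨ T) ∧ ¬(F ∧ x0)) ∨ ¬(x0 ∨ (F ∨ x0))
  [3] (T ∧ ¬(F ∧ x0)) ∨ ¬(x0 ∨ (F ∨ x0))

Answer: after 3 steps: (T ∧ ¬(F ∧ x0)) ∨ ¬(x0 ∨ (F ∨ x0))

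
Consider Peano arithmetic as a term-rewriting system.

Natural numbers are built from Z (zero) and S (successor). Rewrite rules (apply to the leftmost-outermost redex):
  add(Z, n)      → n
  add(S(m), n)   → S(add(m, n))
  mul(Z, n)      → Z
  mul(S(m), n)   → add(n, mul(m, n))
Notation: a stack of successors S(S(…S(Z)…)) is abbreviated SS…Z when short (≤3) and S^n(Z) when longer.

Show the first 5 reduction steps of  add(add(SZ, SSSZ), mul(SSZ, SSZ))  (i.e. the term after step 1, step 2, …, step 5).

  start: add(add(SZ, SSSZ), mul(SSZ, SSZ))
  →1  add(S(add(Z, SSSZ)), mul(SSZ, SSZ))
  →2  S(add(add(Z, SSSZ), mul(SSZ, SSZ)))
  →3  S(add(SSSZ, mul(SSZ, SSZ)))
  →4  S(S(add(SSZ, mul(SSZ, SSZ))))
  →5  S(S(S(add(SZ, mul(SSZ, SSZ)))))

Answer: after 5 steps: S(S(S(add(SZ, mul(SSZ, SSZ)))))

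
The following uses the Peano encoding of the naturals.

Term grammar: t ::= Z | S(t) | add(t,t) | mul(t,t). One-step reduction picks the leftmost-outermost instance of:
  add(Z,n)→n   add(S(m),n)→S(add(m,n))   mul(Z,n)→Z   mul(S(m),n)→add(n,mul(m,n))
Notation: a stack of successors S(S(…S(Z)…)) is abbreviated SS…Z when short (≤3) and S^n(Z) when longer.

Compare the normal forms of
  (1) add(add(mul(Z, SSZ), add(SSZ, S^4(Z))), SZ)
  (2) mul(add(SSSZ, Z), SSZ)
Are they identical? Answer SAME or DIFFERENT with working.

Answer: DIFFERENT — A ⇓ S^7(Z), B ⇓ S^6(Z)

Working:
Term A:
  start: add(add(mul(Z, SSZ), add(SSZ, S^4(Z))), SZ)
  step 1: add(add(Z, add(SSZ, S^4(Z))), SZ)
  step 2: add(add(SSZ, S^4(Z)), SZ)
  step 3: add(S(add(SZ, S^4(Z))), SZ)
  step 4: S(add(add(SZ, S^4(Z)), SZ))
  step 5: S(add(S(add(Z, S^4(Z))), SZ))
  step 6: S(S(add(add(Z, S^4(Z)), SZ)))
  step 7: S(S(add(S^4(Z), SZ)))
  step 8: S(S(S(add(SSSZ, SZ))))
  step 9: S(S(S(S(add(SSZ, SZ)))))
  step 10: S(S(S(S(S(add(SZ, SZ))))))
  step 11: S(S(S(S(S(S(add(Z, SZ)))))))
  step 12: S^7(Z)

Term B:
  start: mul(add(SSSZ, Z), SSZ)
  step 1: mul(S(add(SSZ, Z)), SSZ)
  step 2: add(SSZ, mul(add(SSZ, Z), SSZ))
  step 3: S(add(SZ, mul(add(SSZ, Z), SSZ)))
  step 4: S(S(add(Z, mul(add(SSZ, Z), SSZ))))
  step 5: S(S(mul(add(SSZ, Z), SSZ)))
  step 6: S(S(mul(S(add(SZ, Z)), SSZ)))
  step 7: S(S(add(SSZ, mul(add(SZ, Z), SSZ))))
  step 8: S(S(S(add(SZ, mul(add(SZ, Z), SSZ)))))
  step 9: S(S(S(S(add(Z, mul(add(SZ, Z), SSZ))))))
  step 10: S(S(S(S(mul(add(SZ, Z), SSZ)))))
  step 11: S(S(S(S(mul(S(add(Z, Z)), SSZ)))))
  step 12: S(S(S(S(add(SSZ, mul(add(Z, Z), SSZ))))))
  step 13: S(S(S(S(S(add(SZ, mul(add(Z, Z), SSZ)))))))
  step 14: S(S(S(S(S(S(add(Z, mul(add(Z, Z), SSZ))))))))
  step 15: S(S(S(S(S(S(mul(add(Z, Z), SSZ)))))))
  step 16: S(S(S(S(S(S(mul(Z, SSZ)))))))
  step 17: S^6(Z)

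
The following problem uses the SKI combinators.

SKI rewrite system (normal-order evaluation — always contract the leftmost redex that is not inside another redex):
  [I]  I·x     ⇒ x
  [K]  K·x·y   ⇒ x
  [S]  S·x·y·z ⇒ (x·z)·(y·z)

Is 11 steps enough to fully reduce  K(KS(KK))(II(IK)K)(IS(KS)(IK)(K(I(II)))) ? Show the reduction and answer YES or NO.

  start: K(KS(KK))(II(IK)K)(IS(KS)(IK)(K(I(II))))
  [1] KS(KK)(IS(KS)(IK)(K(I(II))))
  [2] S(IS(KS)(IK)(K(I(II))))
  [3] S(S(KS)(IK)(K(I(II))))
  [4] S(KS(K(I(II)))(IK(K(I(II)))))
  [5] S(S(IK(K(I(II)))))
  [6] S(S(K(K(I(II)))))
  [7] S(S(K(K(II))))
  [8] S(S(K(KI)))

Answer: YES — reaches normal form S(S(K(KI))) in 8 ≤ 11 steps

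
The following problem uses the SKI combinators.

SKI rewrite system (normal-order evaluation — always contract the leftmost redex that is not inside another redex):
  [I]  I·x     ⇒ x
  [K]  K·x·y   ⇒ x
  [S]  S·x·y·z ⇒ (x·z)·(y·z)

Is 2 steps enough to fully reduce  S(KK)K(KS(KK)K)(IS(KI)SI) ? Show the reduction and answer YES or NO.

Answer: NO — after 2 steps the term is K(K(KS(KK)K))(IS(KI)SI), not yet normal

Reduction:
  start: S(KK)K(KS(KK)K)(IS(KI)SI)
  [1] KK(KS(KK)K)(K(KS(KK)K))(IS(KI)SI)
  [2] K(K(KS(KK)K))(IS(KI)SI)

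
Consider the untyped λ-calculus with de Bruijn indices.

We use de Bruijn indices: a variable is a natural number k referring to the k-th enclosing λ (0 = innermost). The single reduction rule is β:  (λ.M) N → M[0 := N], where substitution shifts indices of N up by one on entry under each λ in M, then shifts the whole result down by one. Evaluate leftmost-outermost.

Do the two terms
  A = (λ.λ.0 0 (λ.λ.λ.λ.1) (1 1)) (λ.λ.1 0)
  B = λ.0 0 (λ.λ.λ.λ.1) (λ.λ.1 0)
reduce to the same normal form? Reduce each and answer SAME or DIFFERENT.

Term A:
  start: (λ.λ.0 0 (λ.λ.λ.λ.1) (1 1)) (λ.λ.1 0)
  step 1: λ.0 0 (λ.λ.λ.λ.1) ((λ.λ.1 0) (λ.λ.1 0))
  step 2: λ.0 0 (λ.λ.λ.λ.1) (λ.(λ.λ.1 0) 0)
  step 3: λ.0 0 (λ.λ.λ.λ.1) (λ.λ.1 0)

Term B:
  start: λ.0 0 (λ.λ.λ.λ.1) (λ.λ.1 0)

Answer: SAME — A ⇓ λ.0 0 (λ.λ.λ.λ.1) (λ.λ.1 0), B ⇓ λ.0 0 (λ.λ.λ.λ.1) (λ.λ.1 0)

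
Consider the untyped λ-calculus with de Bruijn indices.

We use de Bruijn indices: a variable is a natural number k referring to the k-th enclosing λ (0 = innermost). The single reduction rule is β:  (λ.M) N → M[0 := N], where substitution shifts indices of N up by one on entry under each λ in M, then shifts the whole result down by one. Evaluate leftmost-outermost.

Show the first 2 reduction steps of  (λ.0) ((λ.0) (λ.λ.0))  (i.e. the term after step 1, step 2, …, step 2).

Answer: after 2 steps: λ.λ.0

Working:
  start: (λ.0) ((λ.0) (λ.λ.0))
  →1  (λ.0) (λ.λ.0)
  →2  λ.λ.0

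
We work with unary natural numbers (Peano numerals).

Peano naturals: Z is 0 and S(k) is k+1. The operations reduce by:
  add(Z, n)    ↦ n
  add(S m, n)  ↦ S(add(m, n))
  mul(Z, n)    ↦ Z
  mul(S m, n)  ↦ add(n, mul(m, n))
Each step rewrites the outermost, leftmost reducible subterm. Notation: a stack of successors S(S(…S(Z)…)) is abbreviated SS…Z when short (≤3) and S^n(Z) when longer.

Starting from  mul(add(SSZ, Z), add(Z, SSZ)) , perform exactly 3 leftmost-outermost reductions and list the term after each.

Answer: after 3 steps: add(SSZ, mul(add(SZ, Z), add(Z, SSZ)))

Derivation:
  start: mul(add(SSZ, Z), add(Z, SSZ))
  [1] mul(S(add(SZ, Z)), add(Z, SSZ))
  [2] add(add(Z, SSZ), mul(add(SZ, Z), add(Z, SSZ)))
  [3] add(SSZ, mul(add(SZ, Z), add(Z, SSZ)))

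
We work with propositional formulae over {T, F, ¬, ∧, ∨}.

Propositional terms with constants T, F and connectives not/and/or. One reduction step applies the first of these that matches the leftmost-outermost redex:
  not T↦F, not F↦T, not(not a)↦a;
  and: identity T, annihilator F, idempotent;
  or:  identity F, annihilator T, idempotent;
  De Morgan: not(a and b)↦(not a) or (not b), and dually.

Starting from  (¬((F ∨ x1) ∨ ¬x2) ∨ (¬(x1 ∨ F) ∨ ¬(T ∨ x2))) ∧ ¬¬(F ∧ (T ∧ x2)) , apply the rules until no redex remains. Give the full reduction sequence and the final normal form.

Answer: normal form = F  (in 15 steps)

Derivation:
  start: (¬((F ∨ x1) ∨ ¬x2) ∨ (¬(x1 ∨ F) ∨ ¬(T ∨ x2))) ∧ ¬¬(F ∧ (T ∧ x2))
  [1] ((¬(F ∨ x1) ∧ ¬¬x2) ∨ (¬(x1 ∨ F) ∨ ¬(T ∨ x2))) ∧ ¬¬(F ∧ (T ∧ x2))
  [2] (((¬F ∧ ¬x1) ∧ ¬¬x2) ∨ (¬(x1 ∨ F) ∨ ¬(T ∨ x2))) ∧ ¬¬(F ∧ (T ∧ x2))
  [3] (((T ∧ ¬x1) ∧ ¬¬x2) ∨ (¬(x1 ∨ F) ∨ ¬(T ∨ x2))) ∧ ¬¬(F ∧ (T ∧ x2))
  [4] ((¬x1 ∧ ¬¬x2) ∨ (¬(x1 ∨ F) ∨ ¬(T ∨ x2))) ∧ ¬¬(F ∧ (T ∧ x2))
  [5] ((¬x1 ∧ x2) ∨ (¬(x1 ∨ F) ∨ ¬(T ∨ x2))) ∧ ¬¬(F ∧ (T ∧ x2))
  [6] ((¬x1 ∧ x2) ∨ ((¬x1 ∧ ¬F) ∨ ¬(T ∨ x2))) ∧ ¬¬(F ∧ (T ∧ x2))
  [7] ((¬x1 ∧ x2) ∨ ((¬x1 ∧ T) ∨ ¬(T ∨ x2))) ∧ ¬¬(F ∧ (T ∧ x2))
  [8] ((¬x1 ∧ x2) ∨ (¬x1 ∨ ¬(T ∨ x2))) ∧ ¬¬(F ∧ (T ∧ x2))
  [9] ((¬x1 ∧ x2) ∨ (¬x1 ∨ (¬T ∧ ¬x2))) ∧ ¬¬(F ∧ (T ∧ x2))
  [10] ((¬x1 ∧ x2) ∨ (¬x1 ∨ (F ∧ ¬x2))) ∧ ¬¬(F ∧ (T ∧ x2))
  [11] ((¬x1 ∧ x2) ∨ (¬x1 ∨ F)) ∧ ¬¬(F ∧ (T ∧ x2))
  [12] ((¬x1 ∧ x2) ∨ ¬x1) ∧ ¬¬(F ∧ (T ∧ x2))
  [13] ((¬x1 ∧ x2) ∨ ¬x1) ∧ (F ∧ (T ∧ x2))
  [14] ((¬x1 ∧ x2) ∨ ¬x1) ∧ F
  [15] F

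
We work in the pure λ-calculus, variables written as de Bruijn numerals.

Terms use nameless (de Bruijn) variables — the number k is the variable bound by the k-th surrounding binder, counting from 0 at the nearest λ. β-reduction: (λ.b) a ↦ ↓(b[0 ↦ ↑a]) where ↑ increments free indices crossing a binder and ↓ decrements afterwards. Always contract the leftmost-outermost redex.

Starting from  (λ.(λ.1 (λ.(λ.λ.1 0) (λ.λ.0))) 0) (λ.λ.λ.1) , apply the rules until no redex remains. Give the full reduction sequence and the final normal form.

Answer: normal form = λ.λ.1  (in 3 steps)

Reduction:
  start: (λ.(λ.1 (λ.(λ.λ.1 0) (λ.λ.0))) 0) (λ.λ.λ.1)
  →1  (λ.(λ.λ.λ.1) (λ.(λ.λ.1 0) (λ.λ.0))) (λ.λ.λ.1)
  →2  (λ.λ.λ.1) (λ.(λ.λ.1 0) (λ.λ.0))
  →3  λ.λ.1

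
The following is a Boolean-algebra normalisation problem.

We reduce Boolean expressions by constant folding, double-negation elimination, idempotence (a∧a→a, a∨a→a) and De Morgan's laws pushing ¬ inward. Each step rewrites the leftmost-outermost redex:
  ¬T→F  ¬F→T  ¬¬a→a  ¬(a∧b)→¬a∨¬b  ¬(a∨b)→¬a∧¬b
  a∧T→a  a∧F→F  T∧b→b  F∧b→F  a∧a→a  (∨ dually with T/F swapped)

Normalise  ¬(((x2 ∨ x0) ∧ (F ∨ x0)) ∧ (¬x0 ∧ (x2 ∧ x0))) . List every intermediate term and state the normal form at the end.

  start: ¬(((x2 ∨ x0) ∧ (F ∨ x0)) ∧ (¬x0 ∧ (x2 ∧ x0)))
  →1  ¬((x2 ∨ x0) ∧ (F ∨ x0)) ∨ ¬(¬x0 ∧ (x2 ∧ x0))
  →2  (¬(x2 ∨ x0) ∨ ¬(F ∨ x0)) ∨ ¬(¬x0 ∧ (x2 ∧ x0))
  →3  ((¬x2 ∧ ¬x0) ∨ ¬(F ∨ x0)) ∨ ¬(¬x0 ∧ (x2 ∧ x0))
  →4  ((¬x2 ∧ ¬x0) ∨ (¬F ∧ ¬x0)) ∨ ¬(¬x0 ∧ (x2 ∧ x0))
  →5  ((¬x2 ∧ ¬x0) ∨ (T ∧ ¬x0)) ∨ ¬(¬x0 ∧ (x2 ∧ x0))
  →6  ((¬x2 ∧ ¬x0) ∨ ¬x0) ∨ ¬(¬x0 ∧ (x2 ∧ x0))
  →7  ((¬x2 ∧ ¬x0) ∨ ¬x0) ∨ (¬¬x0 ∨ ¬(x2 ∧ x0))
  →8  ((¬x2 ∧ ¬x0) ∨ ¬x0) ∨ (x0 ∨ ¬(x2 ∧ x0))
  →9  ((¬x2 ∧ ¬x0) ∨ ¬x0) ∨ (x0 ∨ (¬x2 ∨ ¬x0))

Answer: normal form = ((¬x2 ∧ ¬x0) ∨ ¬x0) ∨ (x0 ∨ (¬x2 ∨ ¬x0))  (in 9 steps)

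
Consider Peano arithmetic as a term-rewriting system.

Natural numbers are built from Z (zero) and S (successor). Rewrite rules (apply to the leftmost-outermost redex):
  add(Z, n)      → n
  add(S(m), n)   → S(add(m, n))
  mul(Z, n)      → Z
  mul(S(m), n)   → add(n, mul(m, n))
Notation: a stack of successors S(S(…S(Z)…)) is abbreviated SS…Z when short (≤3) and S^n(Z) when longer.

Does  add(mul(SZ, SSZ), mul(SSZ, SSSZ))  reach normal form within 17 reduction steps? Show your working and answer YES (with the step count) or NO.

Answer: NO — after 17 steps the term is S(S(S(S(S(S(S(S(add(Z, mul(Z, SSSZ)))))))))), not yet normal

Derivation:
  start: add(mul(SZ, SSZ), mul(SSZ, SSSZ))
  [1] add(add(SSZ, mul(Z, SSZ)), mul(SSZ, SSSZ))
  [2] add(S(add(SZ, mul(Z, SSZ))), mul(SSZ, SSSZ))
  [3] S(add(add(SZ, mul(Z, SSZ)), mul(SSZ, SSSZ)))
  [4] S(add(S(add(Z, mul(Z, SSZ))), mul(SSZ, SSSZ)))
  [5] S(S(add(add(Z, mul(Z, SSZ)), mul(SSZ, SSSZ))))
  [6] S(S(add(mul(Z, SSZ), mul(SSZ, SSSZ))))
  [7] S(S(add(Z, mul(SSZ, SSSZ))))
  [8] S(S(mul(SSZ, SSSZ)))
  [9] S(S(add(SSSZ, mul(SZ, SSSZ))))
  [10] S(S(S(add(SSZ, mul(SZ, SSSZ)))))
  [11] S(S(S(S(add(SZ, mul(SZ, SSSZ))))))
  [12] S(S(S(S(S(add(Z, mul(SZ, SSSZ)))))))
  [13] S(S(S(S(S(mul(SZ, SSSZ))))))
  [14] S(S(S(S(S(add(SSSZ, mul(Z, SSSZ)))))))
  [15] S(S(S(S(S(S(add(SSZ, mul(Z, SSSZ))))))))
  [16] S(S(S(S(S(S(S(add(SZ, mul(Z, SSSZ)))))))))
  [17] S(S(S(S(S(S(S(S(add(Z, mul(Z, SSSZ))))))))))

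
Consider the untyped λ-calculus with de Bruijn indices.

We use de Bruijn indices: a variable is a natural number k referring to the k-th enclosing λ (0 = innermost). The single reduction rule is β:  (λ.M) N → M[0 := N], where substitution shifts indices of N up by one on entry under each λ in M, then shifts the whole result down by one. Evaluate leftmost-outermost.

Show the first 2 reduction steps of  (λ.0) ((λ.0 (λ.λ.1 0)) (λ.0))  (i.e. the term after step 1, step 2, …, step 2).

  start: (λ.0) ((λ.0 (λ.λ.1 0)) (λ.0))
  step 1: (λ.0 (λ.λ.1 0)) (λ.0)
  step 2: (λ.0) (λ.λ.1 0)

Answer: after 2 steps: (λ.0) (λ.λ.1 0)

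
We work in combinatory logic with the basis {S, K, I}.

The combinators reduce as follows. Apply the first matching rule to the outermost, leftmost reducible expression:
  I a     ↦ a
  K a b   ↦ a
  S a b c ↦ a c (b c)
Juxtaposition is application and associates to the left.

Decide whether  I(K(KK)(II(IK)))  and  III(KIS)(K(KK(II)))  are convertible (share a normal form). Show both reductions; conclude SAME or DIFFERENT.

Term A:
  start: I(K(KK)(II(IK)))
  step 1: K(KK)(II(IK))
  step 2: KK

Term B:
  start: III(KIS)(K(KK(II)))
  step 1: II(KIS)(K(KK(II)))
  step 2: I(KIS)(K(KK(II)))
  step 3: KIS(K(KK(II)))
  step 4: I(K(KK(II)))
  step 5: K(KK(II))
  step 6: KK

Answer: SAME — A ⇓ KK, B ⇓ KK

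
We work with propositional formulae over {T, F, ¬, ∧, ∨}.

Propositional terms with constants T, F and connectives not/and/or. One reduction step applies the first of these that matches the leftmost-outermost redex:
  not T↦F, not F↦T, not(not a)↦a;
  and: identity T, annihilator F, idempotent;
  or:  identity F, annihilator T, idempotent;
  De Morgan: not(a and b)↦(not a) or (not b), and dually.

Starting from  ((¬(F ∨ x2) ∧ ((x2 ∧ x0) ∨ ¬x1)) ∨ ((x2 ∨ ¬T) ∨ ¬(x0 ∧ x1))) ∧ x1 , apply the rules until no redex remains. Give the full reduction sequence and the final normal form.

Answer: normal form = ((¬x2 ∧ ((x2 ∧ x0) ∨ ¬x1)) ∨ (x2 ∨ (¬x0 ∨ ¬x1))) ∧ x1  (in 6 steps)

Derivation:
  start: ((¬(F ∨ x2) ∧ ((x2 ∧ x0) ∨ ¬x1)) ∨ ((x2 ∨ ¬T) ∨ ¬(x0 ∧ x1))) ∧ x1
  →1  (((¬F ∧ ¬x2) ∧ ((x2 ∧ x0) ∨ ¬x1)) ∨ ((x2 ∨ ¬T) ∨ ¬(x0 ∧ x1))) ∧ x1
  →2  (((T ∧ ¬x2) ∧ ((x2 ∧ x0) ∨ ¬x1)) ∨ ((x2 ∨ ¬T) ∨ ¬(x0 ∧ x1))) ∧ x1
  →3  ((¬x2 ∧ ((x2 ∧ x0) ∨ ¬x1)) ∨ ((x2 ∨ ¬T) ∨ ¬(x0 ∧ x1))) ∧ x1
  →4  ((¬x2 ∧ ((x2 ∧ x0) ∨ ¬x1)) ∨ ((x2 ∨ F) ∨ ¬(x0 ∧ x1))) ∧ x1
  →5  ((¬x2 ∧ ((x2 ∧ x0) ∨ ¬x1)) ∨ (x2 ∨ ¬(x0 ∧ x1))) ∧ x1
  →6  ((¬x2 ∧ ((x2 ∧ x0) ∨ ¬x1)) ∨ (x2 ∨ (¬x0 ∨ ¬x1))) ∧ x1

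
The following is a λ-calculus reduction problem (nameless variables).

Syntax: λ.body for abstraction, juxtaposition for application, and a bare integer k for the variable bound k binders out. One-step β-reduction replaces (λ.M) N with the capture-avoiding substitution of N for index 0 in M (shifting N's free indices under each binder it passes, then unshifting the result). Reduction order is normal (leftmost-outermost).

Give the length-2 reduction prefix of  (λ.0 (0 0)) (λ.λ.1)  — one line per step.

Answer: after 2 steps: λ.(λ.λ.1) (λ.λ.1)

Derivation:
  start: (λ.0 (0 0)) (λ.λ.1)
  →1  (λ.λ.1) ((λ.λ.1) (λ.λ.1))
  →2  λ.(λ.λ.1) (λ.λ.1)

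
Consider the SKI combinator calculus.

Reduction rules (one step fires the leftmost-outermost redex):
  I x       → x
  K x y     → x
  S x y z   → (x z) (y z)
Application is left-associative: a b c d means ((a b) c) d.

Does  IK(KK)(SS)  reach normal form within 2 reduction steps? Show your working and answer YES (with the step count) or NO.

  start: IK(KK)(SS)
  step 1: K(KK)(SS)
  step 2: KK

Answer: YES — reaches normal form KK in 2 ≤ 2 steps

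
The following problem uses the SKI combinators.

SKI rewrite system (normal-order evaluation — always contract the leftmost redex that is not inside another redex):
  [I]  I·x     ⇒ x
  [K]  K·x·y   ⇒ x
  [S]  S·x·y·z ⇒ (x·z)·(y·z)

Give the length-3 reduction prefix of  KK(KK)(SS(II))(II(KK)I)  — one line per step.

  start: KK(KK)(SS(II))(II(KK)I)
  →1  K(SS(II))(II(KK)I)
  →2  SS(II)
  →3  SSI

Answer: after 3 steps: SSI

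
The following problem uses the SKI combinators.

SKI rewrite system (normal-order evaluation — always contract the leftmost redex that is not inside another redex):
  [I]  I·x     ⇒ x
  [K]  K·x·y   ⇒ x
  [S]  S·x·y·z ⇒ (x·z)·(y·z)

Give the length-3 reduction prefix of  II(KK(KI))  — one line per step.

Answer: after 3 steps: K

Working:
  start: II(KK(KI))
  step 1: I(KK(KI))
  step 2: KK(KI)
  step 3: K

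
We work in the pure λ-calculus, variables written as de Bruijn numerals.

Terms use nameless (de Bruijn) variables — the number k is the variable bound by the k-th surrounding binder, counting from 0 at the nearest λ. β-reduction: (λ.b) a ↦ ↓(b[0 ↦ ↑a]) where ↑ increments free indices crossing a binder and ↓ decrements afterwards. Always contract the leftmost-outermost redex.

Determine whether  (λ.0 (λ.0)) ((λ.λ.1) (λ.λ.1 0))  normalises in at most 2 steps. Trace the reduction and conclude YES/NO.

  start: (λ.0 (λ.0)) ((λ.λ.1) (λ.λ.1 0))
  →1  (λ.λ.1) (λ.λ.1 0) (λ.0)
  →2  (λ.λ.λ.1 0) (λ.0)

Answer: NO — after 2 steps the term is (λ.λ.λ.1 0) (λ.0), not yet normal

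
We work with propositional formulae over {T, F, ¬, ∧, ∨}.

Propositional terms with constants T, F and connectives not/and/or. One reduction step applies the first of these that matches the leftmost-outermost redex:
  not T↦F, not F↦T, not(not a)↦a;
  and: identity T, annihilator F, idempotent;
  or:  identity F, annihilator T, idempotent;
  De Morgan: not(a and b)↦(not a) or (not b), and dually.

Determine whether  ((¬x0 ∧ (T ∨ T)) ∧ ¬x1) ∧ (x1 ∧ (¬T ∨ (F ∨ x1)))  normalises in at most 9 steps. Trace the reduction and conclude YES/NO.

  start: ((¬x0 ∧ (T ∨ T)) ∧ ¬x1) ∧ (x1 ∧ (¬T ∨ (F ∨ x1)))
  step 1: ((¬x0 ∧ T) ∧ ¬x1) ∧ (x1 ∧ (¬T ∨ (F ∨ x1)))
  step 2: (¬x0 ∧ ¬x1) ∧ (x1 ∧ (¬T ∨ (F ∨ x1)))
  step 3: (¬x0 ∧ ¬x1) ∧ (x1 ∧ (F ∨ (F ∨ x1)))
  step 4: (¬x0 ∧ ¬x1) ∧ (x1 ∧ (F ∨ x1))
  step 5: (¬x0 ∧ ¬x1) ∧ (x1 ∧ x1)
  step 6: (¬x0 ∧ ¬x1) ∧ x1

Answer: YES — reaches normal form (¬x0 ∧ ¬x1) ∧ x1 in 6 ≤ 9 steps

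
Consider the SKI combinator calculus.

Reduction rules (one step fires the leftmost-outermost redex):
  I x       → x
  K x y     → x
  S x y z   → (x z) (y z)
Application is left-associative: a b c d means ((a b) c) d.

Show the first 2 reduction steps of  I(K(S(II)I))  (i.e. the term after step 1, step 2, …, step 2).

  start: I(K(S(II)I))
  [1] K(S(II)I)
  [2] K(SII)

Answer: after 2 steps: K(SII)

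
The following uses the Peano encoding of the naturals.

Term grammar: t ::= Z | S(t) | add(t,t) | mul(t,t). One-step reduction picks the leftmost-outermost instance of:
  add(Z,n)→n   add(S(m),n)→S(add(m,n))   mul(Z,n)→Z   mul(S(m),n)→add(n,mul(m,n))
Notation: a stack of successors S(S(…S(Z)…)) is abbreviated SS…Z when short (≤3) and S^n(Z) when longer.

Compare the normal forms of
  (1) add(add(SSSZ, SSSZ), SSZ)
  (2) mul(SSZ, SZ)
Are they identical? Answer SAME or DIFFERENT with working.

Answer: DIFFERENT — A ⇓ S^8(Z), B ⇓ SSZ

Reduction:
Term A:
  start: add(add(SSSZ, SSSZ), SSZ)
  [1] add(S(add(SSZ, SSSZ)), SSZ)
  [2] S(add(add(SSZ, SSSZ), SSZ))
  [3] S(add(S(add(SZ, SSSZ)), SSZ))
  [4] S(S(add(add(SZ, SSSZ), SSZ)))
  [5] S(S(add(S(add(Z, SSSZ)), SSZ)))
  [6] S(S(S(add(add(Z, SSSZ), SSZ))))
  [7] S(S(S(add(SSSZ, SSZ))))
  [8] S(S(S(S(add(SSZ, SSZ)))))
  [9] S(S(S(S(S(add(SZ, SSZ))))))
  [10] S(S(S(S(S(S(add(Z, SSZ)))))))
  [11] S^8(Z)

Term B:
  start: mul(SSZ, SZ)
  [1] add(SZ, mul(SZ, SZ))
  [2] S(add(Z, mul(SZ, SZ)))
  [3] S(mul(SZ, SZ))
  [4] S(add(SZ, mul(Z, SZ)))
  [5] S(S(add(Z, mul(Z, SZ))))
  [6] S(S(mul(Z, SZ)))
  [7] SSZ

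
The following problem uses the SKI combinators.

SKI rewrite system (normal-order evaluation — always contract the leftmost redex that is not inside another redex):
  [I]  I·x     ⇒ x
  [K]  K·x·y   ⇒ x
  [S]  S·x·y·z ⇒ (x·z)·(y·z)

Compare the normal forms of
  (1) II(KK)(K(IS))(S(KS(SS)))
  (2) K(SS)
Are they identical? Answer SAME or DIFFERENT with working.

Term A:
  start: II(KK)(K(IS))(S(KS(SS)))
  →1  I(KK)(K(IS))(S(KS(SS)))
  →2  KK(K(IS))(S(KS(SS)))
  →3  K(S(KS(SS)))
  →4  K(SS)

Term B:
  start: K(SS)

Answer: SAME — A ⇓ K(SS), B ⇓ K(SS)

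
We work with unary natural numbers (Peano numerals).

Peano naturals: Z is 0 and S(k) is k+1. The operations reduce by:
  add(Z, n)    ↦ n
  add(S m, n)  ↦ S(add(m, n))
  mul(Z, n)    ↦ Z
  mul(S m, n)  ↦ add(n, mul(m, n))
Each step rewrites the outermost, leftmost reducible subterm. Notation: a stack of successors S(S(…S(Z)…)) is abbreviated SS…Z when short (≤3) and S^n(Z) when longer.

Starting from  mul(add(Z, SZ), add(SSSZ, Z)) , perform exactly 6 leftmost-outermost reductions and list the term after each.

Answer: after 6 steps: S(S(add(add(SZ, Z), mul(Z, add(SSSZ, Z)))))

Reduction:
  start: mul(add(Z, SZ), add(SSSZ, Z))
  [1] mul(SZ, add(SSSZ, Z))
  [2] add(add(SSSZ, Z), mul(Z, add(SSSZ, Z)))
  [3] add(S(add(SSZ, Z)), mul(Z, add(SSSZ, Z)))
  [4] S(add(add(SSZ, Z), mul(Z, add(SSSZ, Z))))
  [5] S(add(S(add(SZ, Z)), mul(Z, add(SSSZ, Z))))
  [6] S(S(add(add(SZ, Z), mul(Z, add(SSSZ, Z)))))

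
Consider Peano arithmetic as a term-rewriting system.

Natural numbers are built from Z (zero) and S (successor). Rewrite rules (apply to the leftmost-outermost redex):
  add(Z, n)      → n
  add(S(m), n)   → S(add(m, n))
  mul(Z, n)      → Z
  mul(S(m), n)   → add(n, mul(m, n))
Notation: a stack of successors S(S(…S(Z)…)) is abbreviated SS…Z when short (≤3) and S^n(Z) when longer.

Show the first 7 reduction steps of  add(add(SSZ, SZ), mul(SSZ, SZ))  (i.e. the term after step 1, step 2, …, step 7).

  start: add(add(SSZ, SZ), mul(SSZ, SZ))
  [1] add(S(add(SZ, SZ)), mul(SSZ, SZ))
  [2] S(add(add(SZ, SZ), mul(SSZ, SZ)))
  [3] S(add(S(add(Z, SZ)), mul(SSZ, SZ)))
  [4] S(S(add(add(Z, SZ), mul(SSZ, SZ))))
  [5] S(S(add(SZ, mul(SSZ, SZ))))
  [6] S(S(S(add(Z, mul(SSZ, SZ)))))
  [7] S(S(S(mul(SSZ, SZ))))

Answer: after 7 steps: S(S(S(mul(SSZ, SZ))))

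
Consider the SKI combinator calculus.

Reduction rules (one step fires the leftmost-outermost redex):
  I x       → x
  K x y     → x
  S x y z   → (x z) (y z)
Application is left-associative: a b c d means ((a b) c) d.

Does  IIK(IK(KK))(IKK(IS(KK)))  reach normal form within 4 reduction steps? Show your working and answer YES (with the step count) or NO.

Answer: YES — reaches normal form K(KK) in 4 ≤ 4 steps

Reduction:
  start: IIK(IK(KK))(IKK(IS(KK)))
  →1  IK(IK(KK))(IKK(IS(KK)))
  →2  K(IK(KK))(IKK(IS(KK)))
  →3  IK(KK)
  →4  K(KK)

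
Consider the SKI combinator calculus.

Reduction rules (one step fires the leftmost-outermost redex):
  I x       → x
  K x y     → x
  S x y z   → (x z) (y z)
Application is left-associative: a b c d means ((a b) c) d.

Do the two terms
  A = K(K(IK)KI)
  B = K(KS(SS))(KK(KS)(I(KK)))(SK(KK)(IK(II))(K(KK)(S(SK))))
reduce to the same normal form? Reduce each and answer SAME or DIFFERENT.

Term A:
  start: K(K(IK)KI)
  →1  K(IKI)
  →2  K(KI)

Term B:
  start: K(KS(SS))(KK(KS)(I(KK)))(SK(KK)(IK(II))(K(KK)(S(SK))))
  →1  KS(SS)(SK(KK)(IK(II))(K(KK)(S(SK))))
  →2  S(SK(KK)(IK(II))(K(KK)(S(SK))))
  →3  S(K(IK(II))(KK(IK(II)))(K(KK)(S(SK))))
  →4  S(IK(II)(K(KK)(S(SK))))
  →5  S(K(II)(K(KK)(S(SK))))
  →6  S(II)
  →7  SI

Answer: DIFFERENT — A ⇓ K(KI), B ⇓ SI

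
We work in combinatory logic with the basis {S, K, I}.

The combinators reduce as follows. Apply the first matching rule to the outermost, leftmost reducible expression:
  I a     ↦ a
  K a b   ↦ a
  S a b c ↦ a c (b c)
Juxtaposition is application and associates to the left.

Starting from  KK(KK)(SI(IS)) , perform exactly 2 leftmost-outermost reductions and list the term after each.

Answer: after 2 steps: K(SIS)

Derivation:
  start: KK(KK)(SI(IS))
  [1] K(SI(IS))
  [2] K(SIS)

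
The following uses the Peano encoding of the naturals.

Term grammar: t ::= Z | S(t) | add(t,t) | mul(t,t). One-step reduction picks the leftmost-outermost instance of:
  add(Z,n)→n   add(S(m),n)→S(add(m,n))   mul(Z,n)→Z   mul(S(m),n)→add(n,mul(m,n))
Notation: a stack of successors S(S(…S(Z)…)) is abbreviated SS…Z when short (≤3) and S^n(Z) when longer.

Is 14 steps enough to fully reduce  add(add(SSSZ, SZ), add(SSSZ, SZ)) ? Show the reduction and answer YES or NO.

Answer: YES — reaches normal form S^8(Z) in 13 ≤ 14 steps

Working:
  start: add(add(SSSZ, SZ), add(SSSZ, SZ))
  step 1: add(S(add(SSZ, SZ)), add(SSSZ, SZ))
  step 2: S(add(add(SSZ, SZ), add(SSSZ, SZ)))
  step 3: S(add(S(add(SZ, SZ)), add(SSSZ, SZ)))
  step 4: S(S(add(add(SZ, SZ), add(SSSZ, SZ))))
  step 5: S(S(add(S(add(Z, SZ)), add(SSSZ, SZ))))
  step 6: S(S(S(add(add(Z, SZ), add(SSSZ, SZ)))))
  step 7: S(S(S(add(SZ, add(SSSZ, SZ)))))
  step 8: S(S(S(S(add(Z, add(SSSZ, SZ))))))
  step 9: S(S(S(S(add(SSSZ, SZ)))))
  step 10: S(S(S(S(S(add(SSZ, SZ))))))
  step 11: S(S(S(S(S(S(add(SZ, SZ)))))))
  step 12: S(S(S(S(S(S(S(add(Z, SZ))))))))
  step 13: S^8(Z)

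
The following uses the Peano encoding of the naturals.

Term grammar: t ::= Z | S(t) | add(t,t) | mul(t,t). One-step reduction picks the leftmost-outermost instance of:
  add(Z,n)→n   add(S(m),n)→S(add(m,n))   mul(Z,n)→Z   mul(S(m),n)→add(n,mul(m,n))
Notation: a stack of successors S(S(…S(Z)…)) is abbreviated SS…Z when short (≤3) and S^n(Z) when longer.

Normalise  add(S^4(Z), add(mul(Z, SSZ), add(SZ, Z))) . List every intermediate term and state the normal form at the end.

Answer: normal form = S^5(Z)  (in 9 steps)

Working:
  start: add(S^4(Z), add(mul(Z, SSZ), add(SZ, Z)))
  →1  S(add(SSSZ, add(mul(Z, SSZ), add(SZ, Z))))
  →2  S(S(add(SSZ, add(mul(Z, SSZ), add(SZ, Z)))))
  →3  S(S(S(add(SZ, add(mul(Z, SSZ), add(SZ, Z))))))
  →4  S(S(S(S(add(Z, add(mul(Z, SSZ), add(SZ, Z)))))))
  →5  S(S(S(S(add(mul(Z, SSZ), add(SZ, Z))))))
  →6  S(S(S(S(add(Z, add(SZ, Z))))))
  →7  S(S(S(S(add(SZ, Z)))))
  →8  S(S(S(S(S(add(Z, Z))))))
  →9  S^5(Z)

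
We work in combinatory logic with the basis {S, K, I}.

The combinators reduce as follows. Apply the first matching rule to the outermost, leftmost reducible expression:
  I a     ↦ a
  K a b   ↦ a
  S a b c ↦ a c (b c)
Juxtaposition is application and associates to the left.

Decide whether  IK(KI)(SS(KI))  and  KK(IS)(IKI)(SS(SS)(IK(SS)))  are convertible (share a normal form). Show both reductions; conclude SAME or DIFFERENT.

Answer: SAME — A ⇓ KI, B ⇓ KI

Derivation:
Term A:
  start: IK(KI)(SS(KI))
  →1  K(KI)(SS(KI))
  →2  KI

Term B:
  start: KK(IS)(IKI)(SS(SS)(IK(SS)))
  →1  K(IKI)(SS(SS)(IK(SS)))
  →2  IKI
  →3  KI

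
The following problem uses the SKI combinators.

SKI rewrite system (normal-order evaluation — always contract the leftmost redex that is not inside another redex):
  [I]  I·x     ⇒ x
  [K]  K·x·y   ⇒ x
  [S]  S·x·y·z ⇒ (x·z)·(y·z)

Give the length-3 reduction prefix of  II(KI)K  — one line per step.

  start: II(KI)K
  step 1: I(KI)K
  step 2: KIK
  step 3: I

Answer: after 3 steps: I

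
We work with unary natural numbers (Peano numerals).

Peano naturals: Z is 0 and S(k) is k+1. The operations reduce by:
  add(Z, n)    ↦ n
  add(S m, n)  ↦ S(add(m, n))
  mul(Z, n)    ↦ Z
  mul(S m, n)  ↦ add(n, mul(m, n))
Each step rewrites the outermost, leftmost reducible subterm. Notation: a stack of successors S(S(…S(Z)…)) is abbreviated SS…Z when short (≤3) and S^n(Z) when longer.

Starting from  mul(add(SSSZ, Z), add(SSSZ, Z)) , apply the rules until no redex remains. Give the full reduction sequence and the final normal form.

Answer: normal form = S^9(Z)  (in 32 steps)

Derivation:
  start: mul(add(SSSZ, Z), add(SSSZ, Z))
  →1  mul(S(add(SSZ, Z)), add(SSSZ, Z))
  →2  add(add(SSSZ, Z), mul(add(SSZ, Z), add(SSSZ, Z)))
  →3  add(S(add(SSZ, Z)), mul(add(SSZ, Z), add(SSSZ, Z)))
  →4  S(add(add(SSZ, Z), mul(add(SSZ, Z), add(SSSZ, Z))))
  →5  S(add(S(add(SZ, Z)), mul(add(SSZ, Z), add(SSSZ, Z))))
  →6  S(S(add(add(SZ, Z), mul(add(SSZ, Z), add(SSSZ, Z)))))
  →7  S(S(add(S(add(Z, Z)), mul(add(SSZ, Z), add(SSSZ, Z)))))
  →8  S(S(S(add(add(Z, Z), mul(add(SSZ, Z), add(SSSZ, Z))))))
  →9  S(S(S(add(Z, mul(add(SSZ, Z), add(SSSZ, Z))))))
  →10  S(S(S(mul(add(SSZ, Z), add(SSSZ, Z)))))
  →11  S(S(S(mul(S(add(SZ, Z)), add(SSSZ, Z)))))
  →12  S(S(S(add(add(SSSZ, Z), mul(add(SZ, Z), add(SSSZ, Z))))))
  →13  S(S(S(add(S(add(SSZ, Z)), mul(add(SZ, Z), add(SSSZ, Z))))))
  →14  S(S(S(S(add(add(SSZ, Z), mul(add(SZ, Z), add(SSSZ, Z)))))))
  →15  S(S(S(S(add(S(add(SZ, Z)), mul(add(SZ, Z), add(SSSZ, Z)))))))
  →16  S(S(S(S(S(add(add(SZ, Z), mul(add(SZ, Z), add(SSSZ, Z))))))))
  →17  S(S(S(S(S(add(S(add(Z, Z)), mul(add(SZ, Z), add(SSSZ, Z))))))))
  →18  S(S(S(S(S(S(add(add(Z, Z), mul(add(SZ, Z), add(SSSZ, Z)))))))))
  →19  S(S(S(S(S(S(add(Z, mul(add(SZ, Z), add(SSSZ, Z)))))))))
  →20  S(S(S(S(S(S(mul(add(SZ, Z), add(SSSZ, Z))))))))
  →21  S(S(S(S(S(S(mul(S(add(Z, Z)), add(SSSZ, Z))))))))
  →22  S(S(S(S(S(S(add(add(SSSZ, Z), mul(add(Z, Z), add(SSSZ, Z)))))))))
  →23  S(S(S(S(S(S(add(S(add(SSZ, Z)), mul(add(Z, Z), add(SSSZ, Z)))))))))
  →24  S(S(S(S(S(S(S(add(add(SSZ, Z), mul(add(Z, Z), add(SSSZ, Z))))))))))
  →25  S(S(S(S(S(S(S(add(S(add(SZ, Z)), mul(add(Z, Z), add(SSSZ, Z))))))))))
  →26  S(S(S(S(S(S(S(S(add(add(SZ, Z), mul(add(Z, Z), add(SSSZ, Z)))))))))))
  →27  S(S(S(S(S(S(S(S(add(S(add(Z, Z)), mul(add(Z, Z), add(SSSZ, Z)))))))))))
  →28  S(S(S(S(S(S(S(S(S(add(add(Z, Z), mul(add(Z, Z), add(SSSZ, Z))))))))))))
  →29  S(S(S(S(S(S(S(S(S(add(Z, mul(add(Z, Z), add(SSSZ, Z))))))))))))
  →30  S(S(S(S(S(S(S(S(S(mul(add(Z, Z), add(SSSZ, Z)))))))))))
  →31  S(S(S(S(S(S(S(S(S(mul(Z, add(SSSZ, Z)))))))))))
  →32  S^9(Z)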